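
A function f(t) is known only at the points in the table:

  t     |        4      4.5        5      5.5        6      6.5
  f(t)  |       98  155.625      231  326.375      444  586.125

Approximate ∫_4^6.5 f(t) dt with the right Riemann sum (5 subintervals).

Δt = 0.5.
Sum = 0.5·[155.625 + 231 + 326.375 + 444 + 586.125] = 871.5625.

871.5625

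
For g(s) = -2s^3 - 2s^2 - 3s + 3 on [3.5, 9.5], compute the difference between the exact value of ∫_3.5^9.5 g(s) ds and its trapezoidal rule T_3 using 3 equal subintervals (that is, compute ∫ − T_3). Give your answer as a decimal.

Exact integral: ∫_3.5^9.5 g(s) ds = -4639.5.
T_3 = -4803.5.
Error = -4639.5 − (-4803.5) = 164.

164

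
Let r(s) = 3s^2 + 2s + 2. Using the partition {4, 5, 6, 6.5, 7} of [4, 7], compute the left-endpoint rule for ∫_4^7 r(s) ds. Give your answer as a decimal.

Subinterval widths: 1, 1, 0.5, 0.5.
Left endpoints: 4, 5, 6, 6.5.
r(4) = 58, r(5) = 87, r(6) = 122, r(6.5) = 141.75.
Sum = Σ Δs_i · r(s_i).
Sum = 276.875.

276.875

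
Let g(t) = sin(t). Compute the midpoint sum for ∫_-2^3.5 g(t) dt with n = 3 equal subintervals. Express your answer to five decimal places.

0.60101

Δt = (3.5 − (-2))/3 = 11/6.
Midpoints: -13/12, 0.75, 31/12.
g(-13/12) ≈ -0.88352, g(0.75) ≈ 0.68164, g(31/12) ≈ 0.52971.
Sum = Δt · [g(-13/12) + g(0.75) + g(31/12)].
Sum ≈ 0.60101.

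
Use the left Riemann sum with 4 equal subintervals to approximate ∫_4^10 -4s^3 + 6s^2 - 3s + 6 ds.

Δs = (10 − 4)/4 = 1.5.
Left endpoints: 4, 5.5, 7, 8.5.
f(4) = -166, f(5.5) = -494.5, f(7) = -1093, f(8.5) = -2042.5.
Sum = Δs · [f(4) + f(5.5) + f(7) + f(8.5)].
Sum = -5694.

-5694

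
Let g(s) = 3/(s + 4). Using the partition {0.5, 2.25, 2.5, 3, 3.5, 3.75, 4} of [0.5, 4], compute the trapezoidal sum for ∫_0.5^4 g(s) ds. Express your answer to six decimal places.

1.744345

Subinterval widths: 1.75, 0.25, 0.5, 0.5, 0.25, 0.25.
g(0.5) = 2/3, g(2.25) = 0.48, g(2.5) = 6/13, g(3) = 3/7, g(3.5) = 0.4, g(3.75) = 12/31, g(4) = 0.375.
On each subinterval the trapezoid contributes (Δs_i/2)·[g(s_{i-1}) + g(s_i)].
Sum ≈ 1.744345.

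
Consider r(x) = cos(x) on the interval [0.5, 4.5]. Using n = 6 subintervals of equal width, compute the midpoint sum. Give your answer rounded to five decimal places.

-1.48429

Δx = (4.5 − 0.5)/6 = 2/3.
Midpoints: 5/6, 1.5, 13/6, 17/6, 3.5, 25/6.
r(5/6) ≈ 0.67241, r(1.5) ≈ 0.07074, r(13/6) ≈ -0.56123, r(17/6) ≈ -0.95286, r(3.5) ≈ -0.93646, r(25/6) ≈ -0.51904.
Sum = Δx · [r(5/6) + r(1.5) + r(13/6) + ...].
Sum ≈ -1.48429.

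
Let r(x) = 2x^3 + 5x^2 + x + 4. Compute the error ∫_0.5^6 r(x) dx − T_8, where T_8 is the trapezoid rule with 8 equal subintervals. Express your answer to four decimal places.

Exact integral: ∫_0.5^6 r(x) dx ≈ 1047.635417.
T_8 ≈ 1058.250488.
Error ≈ 1047.635417 − 1058.250488 ≈ -10.6151.

-10.6151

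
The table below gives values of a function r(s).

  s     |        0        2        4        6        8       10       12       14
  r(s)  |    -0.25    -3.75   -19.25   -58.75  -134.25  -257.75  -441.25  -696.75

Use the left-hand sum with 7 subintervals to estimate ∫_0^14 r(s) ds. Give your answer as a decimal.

-1830.5

Δs = 2.
Sum = 2·[(-0.25) + (-3.75) + (-19.25) + (-58.75) + (-134.25) + (-257.75) + (-441.25)] = -1830.5.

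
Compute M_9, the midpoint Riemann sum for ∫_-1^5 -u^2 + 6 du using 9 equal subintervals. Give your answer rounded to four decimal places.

-5.7778

Δu = (5 − (-1))/9 = 2/3.
Midpoints: -2/3, 0, 2/3, 4/3, 2, 8/3, 10/3, 4, 14/3.
f(-2/3) = 50/9, f(0) = 6, f(2/3) = 50/9, f(4/3) = 38/9, f(2) = 2, f(8/3) = -10/9, f(10/3) = -46/9, f(4) = -10, f(14/3) = -142/9.
Sum = Δu · [f(-2/3) + f(0) + f(2/3) + ...].
Sum ≈ -5.7778.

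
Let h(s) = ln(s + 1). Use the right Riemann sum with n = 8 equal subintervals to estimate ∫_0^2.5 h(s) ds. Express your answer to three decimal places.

2.075

Δs = (2.5 − 0)/8 = 0.3125.
Right endpoints: 0.3125, 0.625, 0.9375, 1.25, 1.5625, 1.875, 2.1875, 2.5.
h(0.3125) ≈ 0.272, h(0.625) ≈ 0.486, h(0.9375) ≈ 0.661, h(1.25) ≈ 0.811, h(1.5625) ≈ 0.941, h(1.875) ≈ 1.056, h(2.1875) ≈ 1.159, h(2.5) ≈ 1.253.
Sum = Δs · [h(0.3125) + h(0.625) + h(0.9375) + ...].
Sum ≈ 2.075.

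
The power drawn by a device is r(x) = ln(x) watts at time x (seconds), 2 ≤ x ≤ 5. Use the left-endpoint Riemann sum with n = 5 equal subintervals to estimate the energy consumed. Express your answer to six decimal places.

3.377049

Δx = (5 − 2)/5 = 0.6.
Left endpoints: 2, 2.6, 3.2, 3.8, 4.4.
r(2) ≈ 0.693147, r(2.6) ≈ 0.955511, r(3.2) ≈ 1.163151, r(3.8) ≈ 1.335001, r(4.4) ≈ 1.481605.
Sum = Δx · [r(2) + r(2.6) + r(3.2) + r(3.8) + r(4.4)].
Sum ≈ 3.377049.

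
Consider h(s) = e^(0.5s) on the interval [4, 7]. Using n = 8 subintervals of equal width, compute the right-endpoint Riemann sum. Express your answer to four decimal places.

56.4271

Δs = (7 − 4)/8 = 0.375.
Right endpoints: 4.375, 4.75, 5.125, 5.5, 5.875, 6.25, 6.625, 7.
h(4.375) ≈ 8.9129, h(4.75) ≈ 10.7510, h(5.125) ≈ 12.9682, h(5.5) ≈ 15.6426, h(5.875) ≈ 18.8686, h(6.25) ≈ 22.7599, h(6.625) ≈ 27.4537, h(7) ≈ 33.1155.
Sum = Δs · [h(4.375) + h(4.75) + h(5.125) + ...].
Sum ≈ 56.4271.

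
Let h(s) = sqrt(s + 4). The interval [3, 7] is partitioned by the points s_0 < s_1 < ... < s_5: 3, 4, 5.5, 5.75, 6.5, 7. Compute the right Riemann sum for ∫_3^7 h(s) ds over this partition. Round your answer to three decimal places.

Subinterval widths: 1, 1.5, 0.25, 0.75, 0.5.
Right endpoints: 4, 5.5, 5.75, 6.5, 7.
h(4) ≈ 2.828, h(5.5) ≈ 3.082, h(5.75) ≈ 3.122, h(6.5) ≈ 3.240, h(7) ≈ 3.317.
Sum = Σ Δs_i · h(s_i).
Sum ≈ 12.321.

12.321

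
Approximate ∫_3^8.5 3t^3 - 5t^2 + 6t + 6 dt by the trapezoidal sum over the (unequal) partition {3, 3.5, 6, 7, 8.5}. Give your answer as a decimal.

Subinterval widths: 0.5, 2.5, 1, 1.5.
f(3) = 60, f(3.5) = 94.375, f(6) = 510, f(7) = 832, f(8.5) = 1538.125.
On each subinterval the trapezoid contributes (Δt_i/2)·[f(t_{i-1}) + f(t_i)].
Sum = 3242.65625.

3242.65625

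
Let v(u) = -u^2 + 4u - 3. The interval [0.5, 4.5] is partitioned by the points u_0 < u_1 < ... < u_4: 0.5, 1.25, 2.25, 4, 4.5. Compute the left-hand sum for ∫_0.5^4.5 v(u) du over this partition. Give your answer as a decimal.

-0.359375

Subinterval widths: 0.75, 1, 1.75, 0.5.
Left endpoints: 0.5, 1.25, 2.25, 4.
v(0.5) = -1.25, v(1.25) = 0.4375, v(2.25) = 0.9375, v(4) = -3.
Sum = Σ Δu_i · v(u_i).
Sum = -0.359375.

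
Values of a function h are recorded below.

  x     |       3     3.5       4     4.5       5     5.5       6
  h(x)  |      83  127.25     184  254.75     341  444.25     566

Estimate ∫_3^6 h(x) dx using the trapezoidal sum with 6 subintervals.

Δx = 0.5.
T_6 = (0.5/2)·[83 + 2·127.25 + 2·184 + 2·254.75 + 2·341 + 2·444.25 + 566] = 837.875.

837.875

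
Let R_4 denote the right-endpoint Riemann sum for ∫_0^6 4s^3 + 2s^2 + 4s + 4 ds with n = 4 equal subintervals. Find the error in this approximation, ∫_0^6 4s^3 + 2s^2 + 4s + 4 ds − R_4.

-805.5

Exact integral: ∫_0^6 f(s) ds = 1536.
R_4 = 2341.5.
Error = 1536 − 2341.5 = -805.5.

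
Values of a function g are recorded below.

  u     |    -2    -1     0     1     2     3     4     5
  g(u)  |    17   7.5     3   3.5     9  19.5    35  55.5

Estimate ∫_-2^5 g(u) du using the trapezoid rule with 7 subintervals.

113.75

Δu = 1.
T_7 = (1/2)·[17 + 2·7.5 + 2·3 + 2·3.5 + 2·9 + 2·19.5 + 2·35 + 55.5] = 113.75.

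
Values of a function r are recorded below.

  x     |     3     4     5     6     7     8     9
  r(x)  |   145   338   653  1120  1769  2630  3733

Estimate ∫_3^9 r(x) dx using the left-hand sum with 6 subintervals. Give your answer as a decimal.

6655

Δx = 1.
Sum = 1·[145 + 338 + 653 + 1120 + 1769 + 2630] = 6655.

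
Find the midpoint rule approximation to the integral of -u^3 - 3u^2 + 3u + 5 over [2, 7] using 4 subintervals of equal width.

-828.0078125

Δu = (7 − 2)/4 = 1.25.
Midpoints: 2.625, 3.875, 5.125, 6.375.
f(2.625) = -13253/512, f(3.875) = -44343/512, f(5.125) = -98833/512, f(6.375) = -182723/512.
Sum = Δu · [f(2.625) + f(3.875) + f(5.125) + f(6.375)].
Sum = -828.0078125.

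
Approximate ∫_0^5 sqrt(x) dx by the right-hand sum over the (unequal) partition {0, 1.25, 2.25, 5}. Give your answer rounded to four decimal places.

Subinterval widths: 1.25, 1, 2.75.
Right endpoints: 1.25, 2.25, 5.
f(1.25) ≈ 1.1180, f(2.25) ≈ 1.5000, f(5) ≈ 2.2361.
Sum = Σ Δx_i · f(x_i).
Sum ≈ 9.0467.

9.0467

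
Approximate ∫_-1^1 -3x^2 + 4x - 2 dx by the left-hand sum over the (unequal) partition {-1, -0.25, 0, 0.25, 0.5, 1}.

Subinterval widths: 0.75, 0.25, 0.25, 0.25, 0.5.
Left endpoints: -1, -0.25, 0, 0.25, 0.5.
f(-1) = -9, f(-0.25) = -3.1875, f(0) = -2, f(0.25) = -1.1875, f(0.5) = -0.75.
Sum = Σ Δx_i · f(x_i).
Sum = -8.71875.

-8.71875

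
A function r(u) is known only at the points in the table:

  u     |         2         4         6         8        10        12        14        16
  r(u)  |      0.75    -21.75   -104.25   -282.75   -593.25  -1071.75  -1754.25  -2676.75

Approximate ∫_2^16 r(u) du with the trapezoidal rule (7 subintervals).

Δu = 2.
T_7 = (2/2)·[0.75 + 2·(-21.75) + 2·(-104.25) + 2·(-282.75) + 2·(-593.25) + 2·(-1071.75) + 2·(-1754.25) + (-2676.75)] = -10332.

-10332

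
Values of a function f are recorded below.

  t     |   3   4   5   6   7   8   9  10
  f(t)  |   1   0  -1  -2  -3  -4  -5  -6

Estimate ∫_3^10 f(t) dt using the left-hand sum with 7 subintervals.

Δt = 1.
Sum = 1·[1 + 0 + (-1) + (-2) + (-3) + (-4) + (-5)] = -14.

-14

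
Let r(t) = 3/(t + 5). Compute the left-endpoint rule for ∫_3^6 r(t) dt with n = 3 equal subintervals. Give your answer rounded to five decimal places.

Δt = (6 − 3)/3 = 1.
Left endpoints: 3, 4, 5.
r(3) = 0.375, r(4) = 1/3, r(5) = 0.3.
Sum = Δt · [r(3) + r(4) + r(5)].
Sum ≈ 1.00833.

1.00833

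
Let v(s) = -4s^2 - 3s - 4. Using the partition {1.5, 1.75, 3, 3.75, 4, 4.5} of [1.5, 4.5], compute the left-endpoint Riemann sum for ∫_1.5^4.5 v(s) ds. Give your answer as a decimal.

Subinterval widths: 0.25, 1.25, 0.75, 0.25, 0.5.
Left endpoints: 1.5, 1.75, 3, 3.75, 4.
v(1.5) = -17.5, v(1.75) = -21.5, v(3) = -49, v(3.75) = -71.5, v(4) = -80.
Sum = Σ Δs_i · v(s_i).
Sum = -125.875.

-125.875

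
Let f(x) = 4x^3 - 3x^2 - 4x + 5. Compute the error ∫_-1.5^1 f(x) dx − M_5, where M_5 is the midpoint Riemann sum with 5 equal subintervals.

Exact integral: ∫_-1.5^1 f(x) dx = 6.5625.
M_5 = 6.875.
Error = 6.5625 − 6.875 = -0.3125.

-0.3125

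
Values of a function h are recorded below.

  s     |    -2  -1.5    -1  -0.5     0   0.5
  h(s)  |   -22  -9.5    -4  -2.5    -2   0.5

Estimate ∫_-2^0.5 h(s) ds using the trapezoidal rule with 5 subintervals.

Δs = 0.5.
T_5 = (0.5/2)·[(-22) + 2·(-9.5) + 2·(-4) + 2·(-2.5) + 2·(-2) + 0.5] = -14.375.

-14.375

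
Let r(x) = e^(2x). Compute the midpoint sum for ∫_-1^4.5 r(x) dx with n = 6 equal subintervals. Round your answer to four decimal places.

3535.1658

Δx = (4.5 − (-1))/6 = 11/12.
Midpoints: -13/24, 0.375, 31/24, 53/24, 3.125, 97/24.
r(-13/24) ≈ 0.3385, r(0.375) ≈ 2.1170, r(31/24) ≈ 13.2412, r(53/24) ≈ 82.8198, r(3.125) ≈ 518.0128, r(97/24) ≈ 3240.0153.
Sum = Δx · [r(-13/24) + r(0.375) + r(31/24) + ...].
Sum ≈ 3535.1658.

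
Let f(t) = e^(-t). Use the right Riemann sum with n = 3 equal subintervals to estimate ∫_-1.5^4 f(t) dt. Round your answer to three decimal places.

1.557

Δt = (4 − (-1.5))/3 = 11/6.
Right endpoints: 1/3, 13/6, 4.
f(1/3) ≈ 0.717, f(13/6) ≈ 0.115, f(4) ≈ 0.018.
Sum = Δt · [f(1/3) + f(13/6) + f(4)].
Sum ≈ 1.557.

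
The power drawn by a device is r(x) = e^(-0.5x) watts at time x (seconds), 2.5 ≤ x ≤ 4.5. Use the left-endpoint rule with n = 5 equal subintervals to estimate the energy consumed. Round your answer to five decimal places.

Δx = (4.5 − 2.5)/5 = 0.4.
Left endpoints: 2.5, 2.9, 3.3, 3.7, 4.1.
r(2.5) ≈ 0.28650, r(2.9) ≈ 0.23457, r(3.3) ≈ 0.19205, r(3.7) ≈ 0.15724, r(4.1) ≈ 0.12873.
Sum = Δx · [r(2.5) + r(2.9) + r(3.3) + r(3.7) + r(4.1)].
Sum ≈ 0.39964.

0.39964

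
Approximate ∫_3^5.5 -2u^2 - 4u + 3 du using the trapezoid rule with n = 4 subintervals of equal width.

Δu = (5.5 − 3)/4 = 0.625.
f(3) = -27, f(3.625) = -37.78125, f(4.25) = -50.125, f(4.875) = -64.03125, f(5.5) = -79.5.
T_4 = (Δu/2)·[f(u_0) + 2f(u_1) + 2f(u_2) + 2f(u_3) + f(u_4)].
Sum = -128.2421875.

-128.2421875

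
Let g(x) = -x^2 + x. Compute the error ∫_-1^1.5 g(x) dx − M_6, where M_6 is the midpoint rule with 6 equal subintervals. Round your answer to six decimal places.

Exact integral: ∫_-1^1.5 g(x) dx ≈ -0.83333333.
M_6 ≈ -0.79716435.
Error ≈ -0.83333333 − (-0.79716435) ≈ -0.036169.

-0.036169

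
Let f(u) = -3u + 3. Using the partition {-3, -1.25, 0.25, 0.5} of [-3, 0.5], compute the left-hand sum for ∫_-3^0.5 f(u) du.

Subinterval widths: 1.75, 1.5, 0.25.
Left endpoints: -3, -1.25, 0.25.
f(-3) = 12, f(-1.25) = 6.75, f(0.25) = 2.25.
Sum = Σ Δu_i · f(u_i).
Sum = 31.6875.

31.6875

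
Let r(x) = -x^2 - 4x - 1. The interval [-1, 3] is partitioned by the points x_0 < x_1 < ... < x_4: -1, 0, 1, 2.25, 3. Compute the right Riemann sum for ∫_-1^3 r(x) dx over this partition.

Subinterval widths: 1, 1, 1.25, 0.75.
Right endpoints: 0, 1, 2.25, 3.
r(0) = -1, r(1) = -6, r(2.25) = -15.0625, r(3) = -22.
Sum = Σ Δx_i · r(x_i).
Sum = -42.328125.

-42.328125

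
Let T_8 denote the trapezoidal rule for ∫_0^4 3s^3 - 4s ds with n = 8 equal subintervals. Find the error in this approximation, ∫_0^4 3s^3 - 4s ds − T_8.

Exact integral: ∫_0^4 f(s) ds = 160.
T_8 = 163.
Error = 160 − 163 = -3.

-3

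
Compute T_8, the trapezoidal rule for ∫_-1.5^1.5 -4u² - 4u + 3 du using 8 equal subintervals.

-0.28125

Δu = (1.5 − (-1.5))/8 = 0.375.
f(-1.5) = 0, f(-1.125) = 2.4375, f(-0.75) = 3.75, f(-0.375) = 3.9375, f(0) = 3, f(0.375) = 0.9375, f(0.75) = -2.25, f(1.125) = -6.5625, f(1.5) = -12.
T_8 = (Δu/2)·[f(u_0) + 2f(u_1) + ... + 2f(u_{7}) + f(u_8)].
Sum = -0.28125.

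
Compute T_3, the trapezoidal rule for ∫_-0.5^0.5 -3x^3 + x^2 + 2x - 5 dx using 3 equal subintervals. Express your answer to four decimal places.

Δx = (0.5 − (-0.5))/3 = 1/3.
f(-0.5) = -5.375, f(-1/6) = -127/24, f(1/6) = -335/72, f(0.5) = -4.125.
T_3 = (Δx/2)·[f(x_0) + 2f(x_1) + 2f(x_2) + f(x_3)].
Sum ≈ -4.8981.

-4.8981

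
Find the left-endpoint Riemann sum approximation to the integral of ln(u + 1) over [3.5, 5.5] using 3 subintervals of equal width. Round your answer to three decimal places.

3.273

Δu = (5.5 − 3.5)/3 = 2/3.
Left endpoints: 3.5, 25/6, 29/6.
f(3.5) ≈ 1.504, f(25/6) ≈ 1.642, f(29/6) ≈ 1.764.
Sum = Δu · [f(3.5) + f(25/6) + f(29/6)].
Sum ≈ 3.273.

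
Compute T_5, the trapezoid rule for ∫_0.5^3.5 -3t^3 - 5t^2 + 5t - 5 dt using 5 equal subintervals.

-172.89

Δt = (3.5 − 0.5)/5 = 0.6.
f(0.5) = -4.125, f(1.1) = -9.543, f(1.7) = -25.689, f(2.3) = -56.451, f(2.9) = -105.717, f(3.5) = -177.375.
T_5 = (Δt/2)·[f(t_0) + 2f(t_1) + ... + 2f(t_{4}) + f(t_5)].
Sum = -172.89.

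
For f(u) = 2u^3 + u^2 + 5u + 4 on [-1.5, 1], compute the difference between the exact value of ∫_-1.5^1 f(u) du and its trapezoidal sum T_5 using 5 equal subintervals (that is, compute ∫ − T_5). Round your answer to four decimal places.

Exact integral: ∫_-1.5^1 f(u) du ≈ 6.302083.
T_5 = 6.25.
Error ≈ 6.302083 − 6.25 ≈ 0.0521.

0.0521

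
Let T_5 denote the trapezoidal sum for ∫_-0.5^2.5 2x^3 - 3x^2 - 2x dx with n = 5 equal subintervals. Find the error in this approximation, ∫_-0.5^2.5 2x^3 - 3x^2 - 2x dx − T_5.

-0.54

Exact integral: ∫_-0.5^2.5 f(x) dx = -2.25.
T_5 = -1.71.
Error = -2.25 − (-1.71) = -0.54.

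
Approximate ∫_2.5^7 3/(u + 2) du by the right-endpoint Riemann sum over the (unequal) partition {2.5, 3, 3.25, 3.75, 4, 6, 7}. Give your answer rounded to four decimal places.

Subinterval widths: 0.5, 0.25, 0.5, 0.25, 2, 1.
Right endpoints: 3, 3.25, 3.75, 4, 6, 7.
f(3) = 0.6, f(3.25) = 4/7, f(3.75) = 12/23, f(4) = 0.5, f(6) = 0.375, f(7) = 1/3.
Sum = Σ Δu_i · f(u_i).
Sum ≈ 1.9121.

1.9121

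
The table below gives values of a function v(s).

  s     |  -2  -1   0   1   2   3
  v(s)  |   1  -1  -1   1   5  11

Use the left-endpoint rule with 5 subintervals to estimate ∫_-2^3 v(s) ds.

Δs = 1.
Sum = 1·[1 + (-1) + (-1) + 1 + 5] = 5.

5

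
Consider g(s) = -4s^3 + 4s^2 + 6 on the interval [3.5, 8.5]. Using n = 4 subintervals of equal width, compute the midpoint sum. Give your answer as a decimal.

Δs = (8.5 − 3.5)/4 = 1.25.
Midpoints: 4.125, 5.375, 6.625, 7.875.
g(4.125) = -206.6953125, g(5.375) = -499.5859375, g(6.625) = -981.5390625, g(7.875) = -1699.4296875.
Sum = Δs · [g(4.125) + g(5.375) + g(6.625) + g(7.875)].
Sum = -4234.0625.

-4234.0625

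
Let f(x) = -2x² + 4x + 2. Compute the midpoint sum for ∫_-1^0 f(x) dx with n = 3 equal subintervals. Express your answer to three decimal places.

Δx = (0 − (-1))/3 = 1/3.
Midpoints: -5/6, -0.5, -1/6.
f(-5/6) = -49/18, f(-0.5) = -0.5, f(-1/6) = 23/18.
Sum = Δx · [f(-5/6) + f(-0.5) + f(-1/6)].
Sum ≈ -0.648.

-0.648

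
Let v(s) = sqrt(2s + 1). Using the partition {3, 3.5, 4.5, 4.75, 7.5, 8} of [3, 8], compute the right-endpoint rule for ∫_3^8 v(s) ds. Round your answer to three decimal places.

Subinterval widths: 0.5, 1, 0.25, 2.75, 0.5.
Right endpoints: 3.5, 4.5, 4.75, 7.5, 8.
v(3.5) ≈ 2.828, v(4.5) ≈ 3.162, v(4.75) ≈ 3.240, v(7.5) ≈ 4.000, v(8) ≈ 4.123.
Sum = Σ Δs_i · v(s_i).
Sum ≈ 18.448.

18.448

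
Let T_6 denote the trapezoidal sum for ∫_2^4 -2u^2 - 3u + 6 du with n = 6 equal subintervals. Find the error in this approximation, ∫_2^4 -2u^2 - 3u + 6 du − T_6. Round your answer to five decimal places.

Exact integral: ∫_2^4 f(u) du ≈ -43.3333333.
T_6 ≈ -43.4074074.
Error ≈ -43.3333333 − (-43.4074074) ≈ 0.07407.

0.07407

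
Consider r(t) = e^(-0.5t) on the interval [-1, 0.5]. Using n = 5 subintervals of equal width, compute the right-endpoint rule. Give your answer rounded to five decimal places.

1.61261

Δt = (0.5 − (-1))/5 = 0.3.
Right endpoints: -0.7, -0.4, -0.1, 0.2, 0.5.
r(-0.7) ≈ 1.41907, r(-0.4) ≈ 1.22140, r(-0.1) ≈ 1.05127, r(0.2) ≈ 0.90484, r(0.5) ≈ 0.77880.
Sum = Δt · [r(-0.7) + r(-0.4) + r(-0.1) + r(0.2) + r(0.5)].
Sum ≈ 1.61261.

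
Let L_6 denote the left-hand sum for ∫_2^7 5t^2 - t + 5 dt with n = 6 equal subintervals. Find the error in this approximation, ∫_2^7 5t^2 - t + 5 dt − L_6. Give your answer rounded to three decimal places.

88.773

Exact integral: ∫_2^7 f(t) dt ≈ 560.83333.
L_6 ≈ 472.06019.
Error ≈ 560.83333 − 472.06019 ≈ 88.773.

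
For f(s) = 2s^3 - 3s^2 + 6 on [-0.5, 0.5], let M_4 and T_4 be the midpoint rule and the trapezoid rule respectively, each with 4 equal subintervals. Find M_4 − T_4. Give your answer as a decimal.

M_4 = 5.765625.
T_4 = 5.71875.
M_4 − T_4 = 0.046875.

0.046875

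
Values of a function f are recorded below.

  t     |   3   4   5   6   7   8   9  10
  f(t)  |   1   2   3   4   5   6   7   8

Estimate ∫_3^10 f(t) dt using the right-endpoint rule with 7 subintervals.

Δt = 1.
Sum = 1·[2 + 3 + 4 + 5 + 6 + 7 + 8] = 35.

35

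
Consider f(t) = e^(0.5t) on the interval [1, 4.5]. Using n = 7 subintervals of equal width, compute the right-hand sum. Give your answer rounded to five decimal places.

Δt = (4.5 − 1)/7 = 0.5.
Right endpoints: 1.5, 2, 2.5, 3, 3.5, 4, 4.5.
f(1.5) ≈ 2.11700, f(2) ≈ 2.71828, f(2.5) ≈ 3.49034, f(3) ≈ 4.48169, f(3.5) ≈ 5.75460, f(4) ≈ 7.38906, f(4.5) ≈ 9.48774.
Sum = Δt · [f(1.5) + f(2) + f(2.5) + ...].
Sum ≈ 17.71935.

17.71935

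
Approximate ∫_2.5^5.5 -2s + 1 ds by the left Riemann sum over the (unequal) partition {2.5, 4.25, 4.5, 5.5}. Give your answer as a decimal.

-16.875

Subinterval widths: 1.75, 0.25, 1.
Left endpoints: 2.5, 4.25, 4.5.
f(2.5) = -4, f(4.25) = -7.5, f(4.5) = -8.
Sum = Σ Δs_i · f(s_i).
Sum = -16.875.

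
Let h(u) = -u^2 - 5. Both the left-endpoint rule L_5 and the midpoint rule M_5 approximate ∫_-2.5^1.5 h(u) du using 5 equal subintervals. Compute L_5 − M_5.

L_5 = -28.36.
M_5 = -26.12.
L_5 − M_5 = -2.24.

-2.24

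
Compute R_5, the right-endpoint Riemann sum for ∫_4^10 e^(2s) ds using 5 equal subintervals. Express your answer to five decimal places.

Δs = (10 − 4)/5 = 1.2.
Right endpoints: 5.2, 6.4, 7.6, 8.8, 10.
f(5.2) ≈ 32859.62567, f(6.4) ≈ 362217.44961, f(7.6) ≈ 3992786.83521, f(8.8) ≈ 44013193.53483, f(10) ≈ 485165195.40979.
Sum = Δs · [f(5.2) + f(6.4) + f(7.6) + f(8.8) + f(10)].
Sum ≈ 640279503.42615.

640279503.42615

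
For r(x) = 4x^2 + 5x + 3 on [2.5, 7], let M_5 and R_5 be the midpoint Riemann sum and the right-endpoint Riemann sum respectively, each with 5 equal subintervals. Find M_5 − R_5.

M_5 = 555.66.
R_5 = 646.38.
M_5 − R_5 = -90.72.

-90.72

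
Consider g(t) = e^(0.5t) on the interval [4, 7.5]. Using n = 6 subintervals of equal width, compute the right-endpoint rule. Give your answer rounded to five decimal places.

81.00830

Δt = (7.5 − 4)/6 = 7/12.
Right endpoints: 55/12, 31/6, 5.75, 19/3, 83/12, 7.5.
g(55/12) ≈ 9.89141, g(31/6) ≈ 13.24120, g(5.75) ≈ 17.72542, g(19/3) ≈ 23.72826, g(83/12) ≈ 31.76399, g(7.5) ≈ 42.52108.
Sum = Δt · [g(55/12) + g(31/6) + g(5.75) + ...].
Sum ≈ 81.00830.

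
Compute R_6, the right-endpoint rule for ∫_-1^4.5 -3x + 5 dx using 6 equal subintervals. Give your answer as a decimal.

Δx = (4.5 − (-1))/6 = 11/12.
Right endpoints: -1/12, 5/6, 1.75, 8/3, 43/12, 4.5.
f(-1/12) = 5.25, f(5/6) = 2.5, f(1.75) = -0.25, f(8/3) = -3, f(43/12) = -5.75, f(4.5) = -8.5.
Sum = Δx · [f(-1/12) + f(5/6) + f(1.75) + ...].
Sum = -8.9375.

-8.9375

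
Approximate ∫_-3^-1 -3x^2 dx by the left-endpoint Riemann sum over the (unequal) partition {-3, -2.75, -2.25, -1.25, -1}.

Subinterval widths: 0.25, 0.5, 1, 0.25.
Left endpoints: -3, -2.75, -2.25, -1.25.
f(-3) = -27, f(-2.75) = -22.6875, f(-2.25) = -15.1875, f(-1.25) = -4.6875.
Sum = Σ Δx_i · f(x_i).
Sum = -34.453125.

-34.453125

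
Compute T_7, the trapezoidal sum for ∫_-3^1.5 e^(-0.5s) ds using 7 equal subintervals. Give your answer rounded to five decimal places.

Δs = (1.5 − (-3))/7 = 9/14.
f(-3) ≈ 4.48169, f(-33/14) ≈ 3.24973, f(-12/7) ≈ 2.35642, f(-15/14) ≈ 1.70867, f(-3/7) ≈ 1.23898, f(3/14) ≈ 0.89840, f(6/7) ≈ 0.65144, f(1.5) ≈ 0.47237.
T_7 = (Δs/2)·[f(s_0) + 2f(s_1) + ... + 2f(s_{6}) + f(s_7)].
Sum ≈ 8.08756.

8.08756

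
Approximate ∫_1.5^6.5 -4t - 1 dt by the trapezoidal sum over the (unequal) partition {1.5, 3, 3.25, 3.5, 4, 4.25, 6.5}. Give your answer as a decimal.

Subinterval widths: 1.5, 0.25, 0.25, 0.5, 0.25, 2.25.
f(1.5) = -7, f(3) = -13, f(3.25) = -14, f(3.5) = -15, f(4) = -17, f(4.25) = -18, f(6.5) = -27.
On each subinterval the trapezoid contributes (Δt_i/2)·[f(t_{i-1}) + f(t_i)].
Sum = -85.

-85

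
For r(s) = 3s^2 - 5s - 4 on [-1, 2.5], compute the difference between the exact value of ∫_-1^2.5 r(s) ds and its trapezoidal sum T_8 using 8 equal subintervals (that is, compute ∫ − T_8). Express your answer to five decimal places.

Exact integral: ∫_-1^2.5 r(s) ds = -10.5.
T_8 ≈ -10.1650391.
Error ≈ -10.5 − (-10.1650391) ≈ -0.33496.

-0.33496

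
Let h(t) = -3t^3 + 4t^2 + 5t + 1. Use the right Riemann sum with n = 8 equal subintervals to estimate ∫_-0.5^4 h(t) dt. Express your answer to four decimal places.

-95.4250

Δt = (4 − (-0.5))/8 = 0.5625.
Right endpoints: 0.0625, 0.625, 1.1875, 1.75, 2.3125, 2.875, 3.4375, 4.
h(0.0625) = 5437/4096, h(0.625) = 2537/512, h(1.1875) = 30943/4096, h(1.75) = 5.921875, h(2.3125) = -12887/4096, h(2.875) = -11701/512, h(3.4375) = -231029/4096, h(4) = -107.
Sum = Δt · [h(0.0625) + h(0.625) + h(1.1875) + ...].
Sum ≈ -95.4250.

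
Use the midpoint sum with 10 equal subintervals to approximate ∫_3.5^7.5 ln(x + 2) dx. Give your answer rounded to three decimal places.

8.012

Δx = (7.5 − 3.5)/10 = 0.4.
Midpoints: 3.7, 4.1, 4.5, 4.9, 5.3, 5.7, 6.1, 6.5, 6.9, 7.3.
f(3.7) ≈ 1.740, f(4.1) ≈ 1.808, f(4.5) ≈ 1.872, f(4.9) ≈ 1.932, f(5.3) ≈ 1.988, f(5.7) ≈ 2.041, f(6.1) ≈ 2.092, f(6.5) ≈ 2.140, f(6.9) ≈ 2.186, f(7.3) ≈ 2.230.
Sum = Δx · [f(3.7) + f(4.1) + f(4.5) + ...].
Sum ≈ 8.012.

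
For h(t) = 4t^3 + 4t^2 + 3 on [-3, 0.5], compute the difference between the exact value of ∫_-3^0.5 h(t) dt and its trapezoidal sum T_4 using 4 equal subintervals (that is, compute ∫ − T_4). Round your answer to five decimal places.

Exact integral: ∫_-3^0.5 h(t) dt ≈ -34.2708333.
T_4 = -39.18359375.
Error ≈ -34.2708333 − (-39.18359375) ≈ 4.91276.

4.91276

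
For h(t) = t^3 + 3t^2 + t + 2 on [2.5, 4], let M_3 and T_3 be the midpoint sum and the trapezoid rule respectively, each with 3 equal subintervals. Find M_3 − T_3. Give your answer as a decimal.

-1.1953125

M_3 = 110.0859375.
T_3 = 111.28125.
M_3 − T_3 = -1.1953125.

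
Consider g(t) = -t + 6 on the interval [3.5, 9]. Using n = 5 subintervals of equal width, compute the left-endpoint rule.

1.65

Δt = (9 − 3.5)/5 = 1.1.
Left endpoints: 3.5, 4.6, 5.7, 6.8, 7.9.
g(3.5) = 2.5, g(4.6) = 1.4, g(5.7) = 0.3, g(6.8) = -0.8, g(7.9) = -1.9.
Sum = Δt · [g(3.5) + g(4.6) + g(5.7) + g(6.8) + g(7.9)].
Sum = 1.65.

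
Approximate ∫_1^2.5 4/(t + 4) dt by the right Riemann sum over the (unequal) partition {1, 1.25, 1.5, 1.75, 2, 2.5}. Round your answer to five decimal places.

Subinterval widths: 0.25, 0.25, 0.25, 0.25, 0.5.
Right endpoints: 1.25, 1.5, 1.75, 2, 2.5.
f(1.25) = 16/21, f(1.5) = 8/11, f(1.75) = 16/23, f(2) = 2/3, f(2.5) = 8/13.
Sum = Σ Δt_i · f(t_i).
Sum ≈ 1.02057.

1.02057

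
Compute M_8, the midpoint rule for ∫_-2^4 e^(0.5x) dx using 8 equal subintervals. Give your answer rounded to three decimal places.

Δx = (4 − (-2))/8 = 0.75.
Midpoints: -1.625, -0.875, -0.125, 0.625, 1.375, 2.125, 2.875, 3.625.
f(-1.625) ≈ 0.444, f(-0.875) ≈ 0.646, f(-0.125) ≈ 0.939, f(0.625) ≈ 1.367, f(1.375) ≈ 1.989, f(2.125) ≈ 2.894, f(2.875) ≈ 4.210, f(3.625) ≈ 6.126.
Sum = Δx · [f(-1.625) + f(-0.875) + f(-0.125) + ...].
Sum ≈ 13.960.

13.960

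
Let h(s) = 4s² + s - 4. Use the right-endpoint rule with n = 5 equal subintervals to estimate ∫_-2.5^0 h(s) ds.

2.5

Δs = (0 − (-2.5))/5 = 0.5.
Right endpoints: -2, -1.5, -1, -0.5, 0.
h(-2) = 10, h(-1.5) = 3.5, h(-1) = -1, h(-0.5) = -3.5, h(0) = -4.
Sum = Δs · [h(-2) + h(-1.5) + h(-1) + h(-0.5) + h(0)].
Sum = 2.5.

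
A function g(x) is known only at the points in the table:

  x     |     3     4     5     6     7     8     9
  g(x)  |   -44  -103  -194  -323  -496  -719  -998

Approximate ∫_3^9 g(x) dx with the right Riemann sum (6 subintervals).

Δx = 1.
Sum = 1·[(-103) + (-194) + (-323) + (-496) + (-719) + (-998)] = -2833.

-2833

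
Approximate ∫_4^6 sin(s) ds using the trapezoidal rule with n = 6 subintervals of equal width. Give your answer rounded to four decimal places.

Δs = (6 − 4)/6 = 1/3.
f(4) ≈ -0.7568, f(13/3) ≈ -0.9290, f(14/3) ≈ -0.9990, f(5) ≈ -0.9589, f(16/3) ≈ -0.8133, f(17/3) ≈ -0.5782, f(6) ≈ -0.2794.
T_6 = (Δs/2)·[f(s_0) + 2f(s_1) + ... + 2f(s_{5}) + f(s_6)].
Sum ≈ -1.5988.

-1.5988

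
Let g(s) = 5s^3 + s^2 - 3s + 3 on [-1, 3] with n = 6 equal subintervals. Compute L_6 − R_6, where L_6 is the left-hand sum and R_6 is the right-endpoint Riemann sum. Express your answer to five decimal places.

L_6 ≈ 68.7407407.
R_6 ≈ 159.4074074.
L_6 − R_6 ≈ -90.66667.

-90.66667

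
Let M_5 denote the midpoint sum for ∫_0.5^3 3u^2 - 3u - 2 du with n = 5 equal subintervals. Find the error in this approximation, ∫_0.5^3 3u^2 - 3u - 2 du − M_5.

Exact integral: ∫_0.5^3 f(u) du = 8.75.
M_5 = 8.59375.
Error = 8.75 − 8.59375 = 0.15625.

0.15625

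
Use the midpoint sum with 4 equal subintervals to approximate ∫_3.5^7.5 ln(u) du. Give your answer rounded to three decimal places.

Δu = (7.5 − 3.5)/4 = 1.
Midpoints: 4, 5, 6, 7.
f(4) ≈ 1.386, f(5) ≈ 1.609, f(6) ≈ 1.792, f(7) ≈ 1.946.
Sum = Δu · [f(4) + f(5) + f(6) + f(7)].
Sum ≈ 6.733.

6.733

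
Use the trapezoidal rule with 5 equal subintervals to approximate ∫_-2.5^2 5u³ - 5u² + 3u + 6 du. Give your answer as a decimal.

Δu = (2 − (-2.5))/5 = 0.9.
f(-2.5) = -110.875, f(-1.6) = -32.08, f(-0.7) = -0.265, f(0.2) = 6.44, f(1.1) = 9.905, f(2) = 32.
T_5 = (Δu/2)·[f(u_0) + 2f(u_1) + ... + 2f(u_{4}) + f(u_5)].
Sum = -49.89375.

-49.89375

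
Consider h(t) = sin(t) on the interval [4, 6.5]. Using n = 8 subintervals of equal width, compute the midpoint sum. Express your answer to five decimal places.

Δt = (6.5 − 4)/8 = 0.3125.
Midpoints: 4.15625, 4.46875, 4.78125, 5.09375, 5.40625, 5.71875, 6.03125, 6.34375.
h(4.15625) ≈ -0.84930, h(4.46875) ≈ -0.97047, h(4.78125) ≈ -0.99763, h(5.09375) ≈ -0.92816, h(5.40625) ≈ -0.76878, h(5.71875) ≈ -0.53494, h(6.03125) ≈ -0.24928, h(6.34375) ≈ 0.06053.
Sum = Δt · [h(4.15625) + h(4.46875) + h(4.78125) + ...].
Sum ≈ -1.63688.

-1.63688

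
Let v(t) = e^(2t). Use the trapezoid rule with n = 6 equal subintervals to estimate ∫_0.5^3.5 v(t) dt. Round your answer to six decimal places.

591.795208

Δt = (3.5 − 0.5)/6 = 0.5.
v(0.5) ≈ 2.718282, v(1) ≈ 7.389056, v(1.5) ≈ 20.085537, v(2) ≈ 54.598150, v(2.5) ≈ 148.413159, v(3) ≈ 403.428793, v(3.5) ≈ 1096.633158.
T_6 = (Δt/2)·[v(t_0) + 2v(t_1) + ... + 2v(t_{5}) + v(t_6)].
Sum ≈ 591.795208.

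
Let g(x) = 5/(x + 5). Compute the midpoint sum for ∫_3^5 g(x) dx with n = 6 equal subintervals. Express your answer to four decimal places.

1.1156

Δx = (5 − 3)/6 = 1/3.
Midpoints: 19/6, 3.5, 23/6, 25/6, 4.5, 29/6.
g(19/6) = 30/49, g(3.5) = 10/17, g(23/6) = 30/53, g(25/6) = 6/11, g(4.5) = 10/19, g(29/6) = 30/59.
Sum = Δx · [g(19/6) + g(3.5) + g(23/6) + ...].
Sum ≈ 1.1156.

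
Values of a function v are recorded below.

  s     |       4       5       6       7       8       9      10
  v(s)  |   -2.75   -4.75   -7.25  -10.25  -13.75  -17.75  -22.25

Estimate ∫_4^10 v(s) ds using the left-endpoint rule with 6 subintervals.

Δs = 1.
Sum = 1·[(-2.75) + (-4.75) + (-7.25) + (-10.25) + (-13.75) + (-17.75)] = -56.5.

-56.5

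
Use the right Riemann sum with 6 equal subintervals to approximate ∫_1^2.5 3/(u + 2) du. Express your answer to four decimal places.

1.1757

Δu = (2.5 − 1)/6 = 0.25.
Right endpoints: 1.25, 1.5, 1.75, 2, 2.25, 2.5.
f(1.25) = 12/13, f(1.5) = 6/7, f(1.75) = 0.8, f(2) = 0.75, f(2.25) = 12/17, f(2.5) = 2/3.
Sum = Δu · [f(1.25) + f(1.5) + f(1.75) + ...].
Sum ≈ 1.1757.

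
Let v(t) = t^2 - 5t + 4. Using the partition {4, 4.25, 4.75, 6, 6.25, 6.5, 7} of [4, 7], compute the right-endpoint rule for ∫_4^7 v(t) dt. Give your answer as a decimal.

29.5

Subinterval widths: 0.25, 0.5, 1.25, 0.25, 0.25, 0.5.
Right endpoints: 4.25, 4.75, 6, 6.25, 6.5, 7.
v(4.25) = 0.8125, v(4.75) = 2.8125, v(6) = 10, v(6.25) = 11.8125, v(6.5) = 13.75, v(7) = 18.
Sum = Σ Δt_i · v(t_i).
Sum = 29.5.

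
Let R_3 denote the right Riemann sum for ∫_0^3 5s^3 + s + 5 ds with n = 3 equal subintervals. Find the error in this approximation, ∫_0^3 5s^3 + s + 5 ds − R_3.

Exact integral: ∫_0^3 f(s) ds = 120.75.
R_3 = 201.
Error = 120.75 − 201 = -80.25.

-80.25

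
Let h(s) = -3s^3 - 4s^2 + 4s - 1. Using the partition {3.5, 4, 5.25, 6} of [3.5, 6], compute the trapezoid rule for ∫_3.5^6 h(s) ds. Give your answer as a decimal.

Subinterval widths: 0.5, 1.25, 0.75.
h(3.5) = -164.625, h(4) = -241, h(5.25) = -524.359375, h(6) = -769.
On each subinterval the trapezoid contributes (Δs_i/2)·[h(s_{i-1}) + h(s_i)].
Sum = -1064.765625.

-1064.765625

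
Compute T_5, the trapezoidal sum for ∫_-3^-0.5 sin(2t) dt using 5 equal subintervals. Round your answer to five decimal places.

0.19214

Δt = (-0.5 − (-3))/5 = 0.5.
f(-3) ≈ 0.27942, f(-2.5) ≈ 0.95892, f(-2) ≈ 0.75680, f(-1.5) ≈ -0.14112, f(-1) ≈ -0.90930, f(-0.5) ≈ -0.84147.
T_5 = (Δt/2)·[f(t_0) + 2f(t_1) + ... + 2f(t_{4}) + f(t_5)].
Sum ≈ 0.19214.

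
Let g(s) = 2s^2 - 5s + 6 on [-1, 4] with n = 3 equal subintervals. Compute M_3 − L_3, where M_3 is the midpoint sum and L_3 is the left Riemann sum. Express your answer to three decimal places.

M_3 ≈ 33.51852.
L_3 ≈ 36.29630.
M_3 − L_3 ≈ -2.778.

-2.778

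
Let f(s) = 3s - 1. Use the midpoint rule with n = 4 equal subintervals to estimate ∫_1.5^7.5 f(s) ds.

75

Δs = (7.5 − 1.5)/4 = 1.5.
Midpoints: 2.25, 3.75, 5.25, 6.75.
f(2.25) = 5.75, f(3.75) = 10.25, f(5.25) = 14.75, f(6.75) = 19.25.
Sum = Δs · [f(2.25) + f(3.75) + f(5.25) + f(6.75)].
Sum = 75.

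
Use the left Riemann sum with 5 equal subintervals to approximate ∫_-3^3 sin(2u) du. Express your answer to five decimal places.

Δu = (3 − (-3))/5 = 1.2.
Left endpoints: -3, -1.8, -0.6, 0.6, 1.8.
f(-3) ≈ 0.27942, f(-1.8) ≈ 0.44252, f(-0.6) ≈ -0.93204, f(0.6) ≈ 0.93204, f(1.8) ≈ -0.44252.
Sum = Δu · [f(-3) + f(-1.8) + f(-0.6) + f(0.6) + f(1.8)].
Sum ≈ 0.33530.

0.33530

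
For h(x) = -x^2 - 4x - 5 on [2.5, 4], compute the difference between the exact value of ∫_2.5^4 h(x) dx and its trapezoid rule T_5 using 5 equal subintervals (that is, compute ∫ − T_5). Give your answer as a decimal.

Exact integral: ∫_2.5^4 h(x) dx = -43.125.
T_5 = -43.1475.
Error = -43.125 − (-43.1475) = 0.0225.

0.0225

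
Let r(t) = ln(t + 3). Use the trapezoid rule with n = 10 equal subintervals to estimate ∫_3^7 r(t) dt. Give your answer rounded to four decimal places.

Δt = (7 − 3)/10 = 0.4.
r(3) ≈ 1.7918, r(3.4) ≈ 1.8563, r(3.8) ≈ 1.9169, r(4.2) ≈ 1.9741, r(4.6) ≈ 2.0281, r(5) ≈ 2.0794, r(5.4) ≈ 2.1282, r(5.8) ≈ 2.1748, r(6.2) ≈ 2.2192, r(6.6) ≈ 2.2618, r(7) ≈ 2.3026.
T_10 = (Δt/2)·[r(t_0) + 2r(t_1) + ... + 2r(t_{9}) + r(t_10)].
Sum ≈ 8.2744.

8.2744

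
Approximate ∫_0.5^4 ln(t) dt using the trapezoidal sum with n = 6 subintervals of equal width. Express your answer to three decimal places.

2.344

Δt = (4 − 0.5)/6 = 7/12.
f(0.5) ≈ -0.693, f(13/12) ≈ 0.080, f(5/3) ≈ 0.511, f(2.25) ≈ 0.811, f(17/6) ≈ 1.041, f(41/12) ≈ 1.229, f(4) ≈ 1.386.
T_6 = (Δt/2)·[f(t_0) + 2f(t_1) + ... + 2f(t_{5}) + f(t_6)].
Sum ≈ 2.344.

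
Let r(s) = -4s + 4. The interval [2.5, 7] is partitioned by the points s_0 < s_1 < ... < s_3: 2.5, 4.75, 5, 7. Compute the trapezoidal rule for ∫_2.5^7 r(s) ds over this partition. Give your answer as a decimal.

-67.5

Subinterval widths: 2.25, 0.25, 2.
r(2.5) = -6, r(4.75) = -15, r(5) = -16, r(7) = -24.
On each subinterval the trapezoid contributes (Δs_i/2)·[r(s_{i-1}) + r(s_i)].
Sum = -67.5.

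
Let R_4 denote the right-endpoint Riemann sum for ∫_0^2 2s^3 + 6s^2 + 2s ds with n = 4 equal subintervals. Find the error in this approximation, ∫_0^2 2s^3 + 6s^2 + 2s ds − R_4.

-12

Exact integral: ∫_0^2 f(s) ds = 28.
R_4 = 40.
Error = 28 − 40 = -12.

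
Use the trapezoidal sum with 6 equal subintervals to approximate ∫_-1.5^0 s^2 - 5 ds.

Δs = (0 − (-1.5))/6 = 0.25.
f(-1.5) = -2.75, f(-1.25) = -3.4375, f(-1) = -4, f(-0.75) = -4.4375, f(-0.5) = -4.75, f(-0.25) = -4.9375, f(0) = -5.
T_6 = (Δs/2)·[f(s_0) + 2f(s_1) + ... + 2f(s_{5}) + f(s_6)].
Sum = -6.359375.

-6.359375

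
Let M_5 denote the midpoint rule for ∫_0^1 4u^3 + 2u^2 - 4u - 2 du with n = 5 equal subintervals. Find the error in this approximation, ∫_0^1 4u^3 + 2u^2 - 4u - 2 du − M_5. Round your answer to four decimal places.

Exact integral: ∫_0^1 f(u) du ≈ -2.333333.
M_5 = -2.36.
Error ≈ -2.333333 − (-2.36) ≈ 0.0267.

0.0267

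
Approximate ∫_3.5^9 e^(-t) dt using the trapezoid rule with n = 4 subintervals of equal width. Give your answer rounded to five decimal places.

0.03467

Δt = (9 − 3.5)/4 = 1.375.
f(3.5) ≈ 0.03020, f(4.875) ≈ 0.00764, f(6.25) ≈ 0.00193, f(7.625) ≈ 0.00049, f(9) ≈ 0.00012.
T_4 = (Δt/2)·[f(t_0) + 2f(t_1) + 2f(t_2) + 2f(t_3) + f(t_4)].
Sum ≈ 0.03467.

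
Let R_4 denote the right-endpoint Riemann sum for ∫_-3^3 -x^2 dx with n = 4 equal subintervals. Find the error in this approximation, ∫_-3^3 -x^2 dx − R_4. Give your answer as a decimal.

Exact integral: ∫_-3^3 f(x) dx = -18.
R_4 = -20.25.
Error = -18 − (-20.25) = 2.25.

2.25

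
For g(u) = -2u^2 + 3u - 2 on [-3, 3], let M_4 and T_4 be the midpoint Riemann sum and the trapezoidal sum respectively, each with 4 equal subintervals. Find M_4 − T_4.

M_4 = -45.75.
T_4 = -52.5.
M_4 − T_4 = 6.75.

6.75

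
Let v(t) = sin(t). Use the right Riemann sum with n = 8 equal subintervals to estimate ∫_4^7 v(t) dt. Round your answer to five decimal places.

-1.12593

Δt = (7 − 4)/8 = 0.375.
Right endpoints: 4.375, 4.75, 5.125, 5.5, 5.875, 6.25, 6.625, 7.
v(4.375) ≈ -0.94362, v(4.75) ≈ -0.99929, v(5.125) ≈ -0.91608, v(5.5) ≈ -0.70554, v(5.875) ≈ -0.39694, v(6.25) ≈ -0.03318, v(6.625) ≈ 0.33520, v(7) ≈ 0.65699.
Sum = Δt · [v(4.375) + v(4.75) + v(5.125) + ...].
Sum ≈ -1.12593.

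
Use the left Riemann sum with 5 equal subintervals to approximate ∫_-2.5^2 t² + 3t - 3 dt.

Δt = (2 − (-2.5))/5 = 0.9.
Left endpoints: -2.5, -1.6, -0.7, 0.2, 1.1.
f(-2.5) = -4.25, f(-1.6) = -5.24, f(-0.7) = -4.61, f(0.2) = -2.36, f(1.1) = 1.51.
Sum = Δt · [f(-2.5) + f(-1.6) + f(-0.7) + f(0.2) + f(1.1)].
Sum = -13.455.

-13.455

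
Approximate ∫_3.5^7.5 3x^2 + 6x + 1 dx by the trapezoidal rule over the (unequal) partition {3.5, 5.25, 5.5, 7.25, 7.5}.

520.375

Subinterval widths: 1.75, 0.25, 1.75, 0.25.
f(3.5) = 58.75, f(5.25) = 115.1875, f(5.5) = 124.75, f(7.25) = 202.1875, f(7.5) = 214.75.
On each subinterval the trapezoid contributes (Δx_i/2)·[f(x_{i-1}) + f(x_i)].
Sum = 520.375.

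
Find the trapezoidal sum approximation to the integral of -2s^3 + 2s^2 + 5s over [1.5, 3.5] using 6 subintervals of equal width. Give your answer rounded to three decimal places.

Δs = (3.5 − 1.5)/6 = 1/3.
f(1.5) = 5.25, f(11/6) = 385/108, f(13/6) = -13/108, f(2.5) = -6.25, f(17/6) = -1649/108, f(19/6) = -2983/108, f(3.5) = -43.75.
T_6 = (Δs/2)·[f(s_0) + 2f(s_1) + ... + 2f(s_{5}) + f(s_6)].
Sum ≈ -21.648.

-21.648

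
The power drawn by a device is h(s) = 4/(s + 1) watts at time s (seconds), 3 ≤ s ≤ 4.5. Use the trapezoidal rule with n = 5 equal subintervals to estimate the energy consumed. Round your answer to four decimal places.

Δs = (4.5 − 3)/5 = 0.3.
h(3) = 1, h(3.3) = 40/43, h(3.6) = 20/23, h(3.9) = 40/49, h(4.2) = 10/13, h(4.5) = 8/11.
T_5 = (Δs/2)·[h(s_0) + 2h(s_1) + ... + 2h(s_{4}) + h(s_5)].
Sum ≈ 1.2747.

1.2747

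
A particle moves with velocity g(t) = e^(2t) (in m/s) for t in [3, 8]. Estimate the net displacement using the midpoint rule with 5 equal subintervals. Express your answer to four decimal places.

Δt = (8 − 3)/5 = 1.
Midpoints: 3.5, 4.5, 5.5, 6.5, 7.5.
g(3.5) ≈ 1096.6332, g(4.5) ≈ 8103.0839, g(5.5) ≈ 59874.1417, g(6.5) ≈ 442413.3920, g(7.5) ≈ 3269017.3725.
Sum = Δt · [g(3.5) + g(4.5) + g(5.5) + g(6.5) + g(7.5)].
Sum ≈ 3780504.6233.

3780504.6233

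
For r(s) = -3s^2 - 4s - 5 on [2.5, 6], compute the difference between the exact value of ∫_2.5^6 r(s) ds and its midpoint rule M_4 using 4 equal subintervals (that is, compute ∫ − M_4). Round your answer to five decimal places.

-0.66992

Exact integral: ∫_2.5^6 r(s) ds = -277.375.
M_4 ≈ -276.7050781.
Error ≈ -277.375 − (-276.7050781) ≈ -0.66992.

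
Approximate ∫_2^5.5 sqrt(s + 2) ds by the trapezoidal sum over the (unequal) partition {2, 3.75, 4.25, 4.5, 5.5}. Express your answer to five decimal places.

8.34791

Subinterval widths: 1.75, 0.5, 0.25, 1.
f(2) ≈ 2.00000, f(3.75) ≈ 2.39792, f(4.25) ≈ 2.50000, f(4.5) ≈ 2.54951, f(5.5) ≈ 2.73861.
On each subinterval the trapezoid contributes (Δs_i/2)·[f(s_{i-1}) + f(s_i)].
Sum ≈ 8.34791.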